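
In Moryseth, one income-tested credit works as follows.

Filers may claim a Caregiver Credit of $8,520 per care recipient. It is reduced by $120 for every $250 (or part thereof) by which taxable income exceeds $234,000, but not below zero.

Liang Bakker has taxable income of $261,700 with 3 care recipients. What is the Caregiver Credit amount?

Caregiver Credit: base = 3 × $8,520 = $25,560. income exceeds $234,000 by $27,700, which is 111 full-or-partial $250 increments; reduction = 111 × $120 = $13,320, leaving $12,240.

$12,240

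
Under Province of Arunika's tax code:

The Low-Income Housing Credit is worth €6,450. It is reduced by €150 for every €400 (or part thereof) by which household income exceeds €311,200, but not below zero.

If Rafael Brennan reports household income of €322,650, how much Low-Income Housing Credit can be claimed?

Low-Income Housing Credit: income exceeds €311,200 by €11,450, which is 29 full-or-partial €400 increments; reduction = 29 × €150 = €4,350, leaving €2,100.

€2,100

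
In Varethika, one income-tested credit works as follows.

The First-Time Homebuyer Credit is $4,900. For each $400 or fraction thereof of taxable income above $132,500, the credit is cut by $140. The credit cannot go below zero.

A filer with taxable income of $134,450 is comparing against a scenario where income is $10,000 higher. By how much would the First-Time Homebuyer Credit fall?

At $134,450 — income exceeds $132,500 by $1,950, which is 5 full-or-partial $400 increments; reduction = 5 × $140 = $700, leaving $4,200.
At $144,450 — income exceeds $132,500 by $11,950, which is 30 full-or-partial $400 increments; reduction = 30 × $140 = $4,200, leaving $700.
Lost: $4,200 − $700 = $3,500.

$3,500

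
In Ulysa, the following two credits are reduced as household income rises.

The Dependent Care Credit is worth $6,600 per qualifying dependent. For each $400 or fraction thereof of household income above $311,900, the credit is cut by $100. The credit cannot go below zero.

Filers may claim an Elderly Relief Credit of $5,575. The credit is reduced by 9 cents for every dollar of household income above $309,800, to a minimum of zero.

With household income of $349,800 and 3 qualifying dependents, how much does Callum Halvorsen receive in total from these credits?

Dependent Care Credit: base = 3 × $6,600 = $19,800. income exceeds $311,900 by $37,900, which is 95 full-or-partial $400 increments; reduction = 95 × $100 = $9,500, leaving $10,300.
Elderly Relief Credit: 9% of the $40,000 excess over $309,800 is $3,600; credit = $5,575 − $3,600 = $1,975.
Total: $10,300 + $1,975 = $12,275.

$12,275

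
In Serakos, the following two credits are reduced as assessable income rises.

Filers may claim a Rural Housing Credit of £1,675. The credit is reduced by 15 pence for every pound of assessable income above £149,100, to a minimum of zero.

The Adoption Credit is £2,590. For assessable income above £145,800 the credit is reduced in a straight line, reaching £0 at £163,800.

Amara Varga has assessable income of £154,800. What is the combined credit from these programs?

£2,115

Rural Housing Credit: 15% of the £5,700 excess over £149,100 is £855; credit = £1,675 − £855 = £820.
Adoption Credit: £154,800 is £9,000 into a £18,000 phase-out range, leaving 9,000/18,000 of the credit: £2,590 × 9,000/18,000 = £1,295.
Total: £820 + £1,295 = £2,115.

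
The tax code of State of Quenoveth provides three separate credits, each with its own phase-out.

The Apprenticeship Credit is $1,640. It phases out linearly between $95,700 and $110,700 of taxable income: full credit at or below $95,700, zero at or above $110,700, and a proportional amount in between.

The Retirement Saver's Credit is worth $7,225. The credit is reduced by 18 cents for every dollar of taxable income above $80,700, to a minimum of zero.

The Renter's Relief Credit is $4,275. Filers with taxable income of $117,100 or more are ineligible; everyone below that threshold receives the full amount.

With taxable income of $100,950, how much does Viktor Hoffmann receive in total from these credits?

$8,921

Apprenticeship Credit: $100,950 is $5,250 into a $15,000 phase-out range, leaving 9,750/15,000 of the credit: $1,640 × 9,750/15,000 = $1,066.
Retirement Saver's Credit: 18% of the $20,250 excess over $80,700 is $3,645; credit = $7,225 − $3,645 = $3,580.
Renter's Relief Credit: $100,950 is below the $117,100 cutoff, so the full $4,275 applies.
Total: $1,066 + $3,580 + $4,275 = $8,921.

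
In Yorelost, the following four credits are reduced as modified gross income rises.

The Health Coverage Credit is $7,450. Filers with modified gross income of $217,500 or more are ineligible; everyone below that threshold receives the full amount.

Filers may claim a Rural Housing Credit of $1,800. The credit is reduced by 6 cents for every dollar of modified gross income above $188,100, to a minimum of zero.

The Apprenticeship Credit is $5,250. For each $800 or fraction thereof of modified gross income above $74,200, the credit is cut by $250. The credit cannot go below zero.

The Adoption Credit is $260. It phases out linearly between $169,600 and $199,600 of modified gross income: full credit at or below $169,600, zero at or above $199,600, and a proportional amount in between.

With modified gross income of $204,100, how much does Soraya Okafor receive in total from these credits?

$8,290

Health Coverage Credit: $204,100 is below the $217,500 cutoff, so the full $7,450 applies.
Rural Housing Credit: 6% of the $16,000 excess over $188,100 is $960; credit = $1,800 − $960 = $840.
Apprenticeship Credit: income exceeds $74,200 by $129,900 → 163 increments × $250 = $40,750 ≥ base, so the credit is $0.
Adoption Credit: $204,100 is at or above $199,600, so the credit is $0.
Total: $7,450 + $840 + $0 + $0 = $8,290.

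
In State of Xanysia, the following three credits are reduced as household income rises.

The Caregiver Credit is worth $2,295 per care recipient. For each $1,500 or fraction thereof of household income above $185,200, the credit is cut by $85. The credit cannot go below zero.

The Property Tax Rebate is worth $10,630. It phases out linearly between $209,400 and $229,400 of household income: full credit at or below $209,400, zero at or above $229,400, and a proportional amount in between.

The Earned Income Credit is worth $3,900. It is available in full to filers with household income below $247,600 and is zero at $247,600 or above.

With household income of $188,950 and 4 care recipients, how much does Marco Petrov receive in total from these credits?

Caregiver Credit: base = 4 × $2,295 = $9,180. income exceeds $185,200 by $3,750, which is 3 full-or-partial $1,500 increments; reduction = 3 × $85 = $255, leaving $8,925.
Property Tax Rebate: $188,950 is at or below the $209,400 threshold, so the full $10,630 applies.
Earned Income Credit: $188,950 is below the $247,600 cutoff, so the full $3,900 applies.
Total: $8,925 + $10,630 + $3,900 = $23,455.

$23,455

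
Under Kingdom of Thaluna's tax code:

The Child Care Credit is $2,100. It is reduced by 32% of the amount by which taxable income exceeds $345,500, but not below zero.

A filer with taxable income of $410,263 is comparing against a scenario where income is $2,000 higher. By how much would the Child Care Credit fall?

At $410,263 — 32% of the $64,763 excess over $345,500 is $20,724.16 ≥ base, so the credit is $0.
At $412,263 — 32% of the $66,763 excess over $345,500 is $21,364.16 ≥ base, so the credit is $0.
Lost: $0 − $0 = $0.

$0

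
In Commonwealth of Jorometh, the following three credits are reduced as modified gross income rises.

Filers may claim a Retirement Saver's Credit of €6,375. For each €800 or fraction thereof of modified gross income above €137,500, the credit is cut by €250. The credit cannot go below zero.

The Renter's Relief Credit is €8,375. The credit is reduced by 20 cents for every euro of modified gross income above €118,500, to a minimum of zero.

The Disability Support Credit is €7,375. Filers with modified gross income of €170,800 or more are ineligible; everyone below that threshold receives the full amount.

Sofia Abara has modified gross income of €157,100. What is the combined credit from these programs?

Retirement Saver's Credit: income exceeds €137,500 by €19,600, which is 25 full-or-partial €800 increments; reduction = 25 × €250 = €6,250, leaving €125.
Renter's Relief Credit: 20% of the €38,600 excess over €118,500 is €7,720; credit = €8,375 − €7,720 = €655.
Disability Support Credit: €157,100 is below the €170,800 cutoff, so the full €7,375 applies.
Total: €125 + €655 + €7,375 = €8,155.

€8,155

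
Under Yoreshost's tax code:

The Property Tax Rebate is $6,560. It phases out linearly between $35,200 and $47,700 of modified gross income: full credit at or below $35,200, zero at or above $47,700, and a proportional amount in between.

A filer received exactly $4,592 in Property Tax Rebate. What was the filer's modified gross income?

$4,592 is 4,592/6,560 of the full $6,560, so 1,968/6,560 of the $12,500 range has been used: income = $35,200 + $12,500 × 1,968/6,560 = $38,950.

$38,950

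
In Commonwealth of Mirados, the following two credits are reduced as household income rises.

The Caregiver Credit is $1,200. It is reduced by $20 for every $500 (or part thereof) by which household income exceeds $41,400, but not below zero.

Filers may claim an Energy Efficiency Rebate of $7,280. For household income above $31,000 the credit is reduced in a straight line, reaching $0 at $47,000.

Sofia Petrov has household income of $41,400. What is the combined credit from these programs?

Caregiver Credit: $41,400 is at or below the $41,400 threshold, so the full $1,200 applies.
Energy Efficiency Rebate: $41,400 is $10,400 into a $16,000 phase-out range, leaving 5,600/16,000 of the credit: $7,280 × 5,600/16,000 = $2,548.
Total: $1,200 + $2,548 = $3,748.

$3,748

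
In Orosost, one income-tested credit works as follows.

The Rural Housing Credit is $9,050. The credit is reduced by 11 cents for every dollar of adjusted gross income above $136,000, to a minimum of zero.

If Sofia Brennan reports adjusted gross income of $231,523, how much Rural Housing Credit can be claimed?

Rural Housing Credit: 11% of the $95,523 excess over $136,000 is $10,507.53 ≥ base, so the credit is $0.

$0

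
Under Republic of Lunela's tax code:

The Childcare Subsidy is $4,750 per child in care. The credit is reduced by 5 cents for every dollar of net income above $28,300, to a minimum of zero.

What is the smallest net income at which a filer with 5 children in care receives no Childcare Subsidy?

$503,300

Full credit = 5 × $4,750 = $23,750.
The credit falls by 5% of each dollar above $28,300, so it reaches zero when the excess is $23,750 / 5% = $475,000: income = $28,300 + $475,000 = $503,300.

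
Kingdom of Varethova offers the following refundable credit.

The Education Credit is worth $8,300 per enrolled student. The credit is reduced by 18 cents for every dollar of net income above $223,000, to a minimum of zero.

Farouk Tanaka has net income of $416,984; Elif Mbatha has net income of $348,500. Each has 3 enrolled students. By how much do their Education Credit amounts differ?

$2,310

Farouk ($416,984): Education Credit: base = 3 × $8,300 = $24,900. 18% of the $193,984 excess over $223,000 is $34,917.12 ≥ base, so the credit is $0.
Elif ($348,500): Education Credit: base = 3 × $8,300 = $24,900. 18% of the $125,500 excess over $223,000 is $22,590; credit = $24,900 − $22,590 = $2,310.
Difference: |$0 − $2,310| = $2,310.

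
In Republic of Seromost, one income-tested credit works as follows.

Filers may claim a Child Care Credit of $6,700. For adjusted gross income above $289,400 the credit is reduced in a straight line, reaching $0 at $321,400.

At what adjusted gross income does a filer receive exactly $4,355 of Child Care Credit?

$300,600

$4,355 is 4,355/6,700 of the full $6,700, so 2,345/6,700 of the $32,000 range has been used: income = $289,400 + $32,000 × 2,345/6,700 = $300,600.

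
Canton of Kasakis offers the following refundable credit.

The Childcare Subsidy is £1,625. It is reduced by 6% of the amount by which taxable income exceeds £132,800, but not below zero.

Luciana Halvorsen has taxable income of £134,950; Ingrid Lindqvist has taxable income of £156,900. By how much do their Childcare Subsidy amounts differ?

£1,317

Luciana (£134,950): Childcare Subsidy: 6% of the £2,150 excess over £132,800 is £129; credit = £1,625 − £129 = £1,496.
Ingrid (£156,900): Childcare Subsidy: 6% of the £24,100 excess over £132,800 is £1,446; credit = £1,625 − £1,446 = £179.
Difference: |£1,496 − £179| = £1,317.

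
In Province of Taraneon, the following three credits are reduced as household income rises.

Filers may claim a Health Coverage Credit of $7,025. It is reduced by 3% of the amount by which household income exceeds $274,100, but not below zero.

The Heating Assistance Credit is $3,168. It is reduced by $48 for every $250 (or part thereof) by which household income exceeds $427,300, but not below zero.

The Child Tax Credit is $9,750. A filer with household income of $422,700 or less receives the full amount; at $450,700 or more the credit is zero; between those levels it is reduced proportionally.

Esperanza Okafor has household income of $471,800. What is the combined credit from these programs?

$1,094

Health Coverage Credit: 3% of the $197,700 excess over $274,100 is $5,931; credit = $7,025 − $5,931 = $1,094.
Heating Assistance Credit: income exceeds $427,300 by $44,500 → 178 increments × $48 = $8,544 ≥ base, so the credit is $0.
Child Tax Credit: $471,800 is at or above $450,700, so the credit is $0.
Total: $1,094 + $0 + $0 = $1,094.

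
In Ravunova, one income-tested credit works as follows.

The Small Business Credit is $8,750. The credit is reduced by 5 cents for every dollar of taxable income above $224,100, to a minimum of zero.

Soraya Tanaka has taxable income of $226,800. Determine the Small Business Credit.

Small Business Credit: 5% of the $2,700 excess over $224,100 is $135; credit = $8,750 − $135 = $8,615.

$8,615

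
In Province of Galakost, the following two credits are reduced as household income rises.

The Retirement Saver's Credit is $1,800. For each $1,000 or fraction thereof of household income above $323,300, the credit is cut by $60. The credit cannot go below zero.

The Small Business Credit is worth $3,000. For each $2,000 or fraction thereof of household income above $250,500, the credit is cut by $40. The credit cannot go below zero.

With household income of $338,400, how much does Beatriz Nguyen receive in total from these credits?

$2,080

Retirement Saver's Credit: income exceeds $323,300 by $15,100, which is 16 full-or-partial $1,000 increments; reduction = 16 × $60 = $960, leaving $840.
Small Business Credit: income exceeds $250,500 by $87,900, which is 44 full-or-partial $2,000 increments; reduction = 44 × $40 = $1,760, leaving $1,240.
Total: $840 + $1,240 = $2,080.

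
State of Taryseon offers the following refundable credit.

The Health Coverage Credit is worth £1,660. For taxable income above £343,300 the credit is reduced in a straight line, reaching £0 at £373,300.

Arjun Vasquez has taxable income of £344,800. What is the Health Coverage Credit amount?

£1,577

Health Coverage Credit: £344,800 is £1,500 into a £30,000 phase-out range, leaving 28,500/30,000 of the credit: £1,660 × 28,500/30,000 = £1,577.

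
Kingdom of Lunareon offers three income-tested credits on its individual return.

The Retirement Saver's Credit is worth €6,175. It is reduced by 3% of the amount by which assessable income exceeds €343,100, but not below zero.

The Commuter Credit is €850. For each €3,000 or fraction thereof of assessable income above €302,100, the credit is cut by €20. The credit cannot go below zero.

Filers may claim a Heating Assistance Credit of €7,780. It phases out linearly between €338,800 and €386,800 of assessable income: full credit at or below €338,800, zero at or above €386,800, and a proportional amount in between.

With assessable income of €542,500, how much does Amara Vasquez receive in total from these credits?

€193

Retirement Saver's Credit: 3% of the €199,400 excess over €343,100 is €5,982; credit = €6,175 − €5,982 = €193.
Commuter Credit: income exceeds €302,100 by €240,400 → 81 increments × €20 = €1,620 ≥ base, so the credit is €0.
Heating Assistance Credit: €542,500 is at or above €386,800, so the credit is €0.
Total: €193 + €0 + €0 = €193.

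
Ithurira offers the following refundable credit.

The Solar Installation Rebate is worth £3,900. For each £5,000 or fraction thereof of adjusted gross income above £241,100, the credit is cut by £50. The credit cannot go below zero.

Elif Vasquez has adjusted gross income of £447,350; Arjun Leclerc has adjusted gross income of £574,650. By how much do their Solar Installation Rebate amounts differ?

Elif (£447,350): Solar Installation Rebate: income exceeds £241,100 by £206,250, which is 42 full-or-partial £5,000 increments; reduction = 42 × £50 = £2,100, leaving £1,800.
Arjun (£574,650): Solar Installation Rebate: income exceeds £241,100 by £333,550, which is 67 full-or-partial £5,000 increments; reduction = 67 × £50 = £3,350, leaving £550.
Difference: |£1,800 − £550| = £1,250.

£1,250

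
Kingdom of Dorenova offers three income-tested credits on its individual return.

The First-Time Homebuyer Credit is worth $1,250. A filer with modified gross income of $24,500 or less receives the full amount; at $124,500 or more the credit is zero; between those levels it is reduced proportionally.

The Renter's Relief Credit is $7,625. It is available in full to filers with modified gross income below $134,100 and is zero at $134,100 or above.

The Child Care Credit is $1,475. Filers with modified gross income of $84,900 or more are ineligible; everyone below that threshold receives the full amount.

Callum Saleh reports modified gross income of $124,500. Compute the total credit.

$7,625

First-Time Homebuyer Credit: $124,500 is at or above $124,500, so the credit is $0.
Renter's Relief Credit: $124,500 is below the $134,100 cutoff, so the full $7,625 applies.
Child Care Credit: $124,500 meets or exceeds the $84,900 cutoff, so the credit is $0.
Total: $0 + $7,625 + $0 = $7,625.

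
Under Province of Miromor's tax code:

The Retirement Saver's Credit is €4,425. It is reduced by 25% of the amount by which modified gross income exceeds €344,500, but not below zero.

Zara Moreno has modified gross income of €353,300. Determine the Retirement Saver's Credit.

Retirement Saver's Credit: 25% of the €8,800 excess over €344,500 is €2,200; credit = €4,425 − €2,200 = €2,225.

€2,225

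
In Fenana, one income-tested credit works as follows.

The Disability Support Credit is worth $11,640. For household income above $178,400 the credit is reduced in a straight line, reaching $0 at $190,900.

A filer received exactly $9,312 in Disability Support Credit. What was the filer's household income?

$9,312 is 9,312/11,640 of the full $11,640, so 2,328/11,640 of the $12,500 range has been used: income = $178,400 + $12,500 × 2,328/11,640 = $180,900.

$180,900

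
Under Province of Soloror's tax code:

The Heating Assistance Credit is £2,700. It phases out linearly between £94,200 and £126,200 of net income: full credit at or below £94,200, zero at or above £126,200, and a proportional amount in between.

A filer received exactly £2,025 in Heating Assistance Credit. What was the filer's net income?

£102,200

£2,025 is 2,025/2,700 of the full £2,700, so 675/2,700 of the £32,000 range has been used: income = £94,200 + £32,000 × 675/2,700 = £102,200.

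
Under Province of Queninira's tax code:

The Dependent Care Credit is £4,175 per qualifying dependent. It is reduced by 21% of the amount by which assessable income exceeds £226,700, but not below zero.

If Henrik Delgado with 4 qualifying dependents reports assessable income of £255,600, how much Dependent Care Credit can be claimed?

£10,631

Dependent Care Credit: base = 4 × £4,175 = £16,700. 21% of the £28,900 excess over £226,700 is £6,069; credit = £16,700 − £6,069 = £10,631.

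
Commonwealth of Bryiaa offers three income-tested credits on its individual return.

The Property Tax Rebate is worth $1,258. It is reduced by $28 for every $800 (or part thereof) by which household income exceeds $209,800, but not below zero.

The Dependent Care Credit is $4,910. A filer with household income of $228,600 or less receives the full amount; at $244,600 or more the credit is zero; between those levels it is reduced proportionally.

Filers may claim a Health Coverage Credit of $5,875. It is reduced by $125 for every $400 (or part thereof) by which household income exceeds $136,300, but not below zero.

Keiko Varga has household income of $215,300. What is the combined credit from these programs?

Property Tax Rebate: income exceeds $209,800 by $5,500, which is 7 full-or-partial $800 increments; reduction = 7 × $28 = $196, leaving $1,062.
Dependent Care Credit: $215,300 is at or below the $228,600 threshold, so the full $4,910 applies.
Health Coverage Credit: income exceeds $136,300 by $79,000 → 198 increments × $125 = $24,750 ≥ base, so the credit is $0.
Total: $1,062 + $4,910 + $0 = $5,972.

$5,972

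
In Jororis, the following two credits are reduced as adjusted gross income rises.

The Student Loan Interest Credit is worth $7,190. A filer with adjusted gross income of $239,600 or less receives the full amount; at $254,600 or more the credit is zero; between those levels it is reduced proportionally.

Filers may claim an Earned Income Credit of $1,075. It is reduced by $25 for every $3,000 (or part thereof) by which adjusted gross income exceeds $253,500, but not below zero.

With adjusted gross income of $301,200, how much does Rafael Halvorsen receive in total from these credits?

$675

Student Loan Interest Credit: $301,200 is at or above $254,600, so the credit is $0.
Earned Income Credit: income exceeds $253,500 by $47,700, which is 16 full-or-partial $3,000 increments; reduction = 16 × $25 = $400, leaving $675.
Total: $0 + $675 = $675.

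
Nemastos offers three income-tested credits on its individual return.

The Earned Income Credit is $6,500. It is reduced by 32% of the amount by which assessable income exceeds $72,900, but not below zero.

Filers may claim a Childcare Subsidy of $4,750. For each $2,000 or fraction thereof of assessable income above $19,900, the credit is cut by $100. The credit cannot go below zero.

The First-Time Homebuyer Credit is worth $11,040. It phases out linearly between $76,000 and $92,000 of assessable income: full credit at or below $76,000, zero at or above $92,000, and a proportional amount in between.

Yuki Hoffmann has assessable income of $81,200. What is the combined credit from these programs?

$12,946

Earned Income Credit: 32% of the $8,300 excess over $72,900 is $2,656; credit = $6,500 − $2,656 = $3,844.
Childcare Subsidy: income exceeds $19,900 by $61,300, which is 31 full-or-partial $2,000 increments; reduction = 31 × $100 = $3,100, leaving $1,650.
First-Time Homebuyer Credit: $81,200 is $5,200 into a $16,000 phase-out range, leaving 10,800/16,000 of the credit: $11,040 × 10,800/16,000 = $7,452.
Total: $3,844 + $1,650 + $7,452 = $12,946.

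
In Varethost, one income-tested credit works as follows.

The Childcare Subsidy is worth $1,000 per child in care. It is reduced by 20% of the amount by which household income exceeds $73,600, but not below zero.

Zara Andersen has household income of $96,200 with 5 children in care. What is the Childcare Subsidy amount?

$480

Childcare Subsidy: base = 5 × $1,000 = $5,000. 20% of the $22,600 excess over $73,600 is $4,520; credit = $5,000 − $4,520 = $480.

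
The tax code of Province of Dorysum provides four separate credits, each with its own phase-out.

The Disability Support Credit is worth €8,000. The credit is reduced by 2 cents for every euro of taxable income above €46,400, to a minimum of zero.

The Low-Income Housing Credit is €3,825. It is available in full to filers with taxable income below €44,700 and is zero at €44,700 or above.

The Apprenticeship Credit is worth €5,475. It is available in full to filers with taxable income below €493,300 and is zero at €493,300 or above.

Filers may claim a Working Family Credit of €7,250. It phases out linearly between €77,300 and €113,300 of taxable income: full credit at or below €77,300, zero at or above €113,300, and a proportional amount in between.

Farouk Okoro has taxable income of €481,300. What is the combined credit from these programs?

€5,475

Disability Support Credit: 2% of the €434,900 excess over €46,400 is €8,698 ≥ base, so the credit is €0.
Low-Income Housing Credit: €481,300 meets or exceeds the €44,700 cutoff, so the credit is €0.
Apprenticeship Credit: €481,300 is below the €493,300 cutoff, so the full €5,475 applies.
Working Family Credit: €481,300 is at or above €113,300, so the credit is €0.
Total: €0 + €0 + €5,475 + €0 = €5,475.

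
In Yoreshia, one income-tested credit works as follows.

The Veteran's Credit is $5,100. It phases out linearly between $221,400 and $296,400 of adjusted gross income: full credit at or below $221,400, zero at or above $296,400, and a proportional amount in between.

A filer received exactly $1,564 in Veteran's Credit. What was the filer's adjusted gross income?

$1,564 is 1,564/5,100 of the full $5,100, so 3,536/5,100 of the $75,000 range has been used: income = $221,400 + $75,000 × 3,536/5,100 = $273,400.

$273,400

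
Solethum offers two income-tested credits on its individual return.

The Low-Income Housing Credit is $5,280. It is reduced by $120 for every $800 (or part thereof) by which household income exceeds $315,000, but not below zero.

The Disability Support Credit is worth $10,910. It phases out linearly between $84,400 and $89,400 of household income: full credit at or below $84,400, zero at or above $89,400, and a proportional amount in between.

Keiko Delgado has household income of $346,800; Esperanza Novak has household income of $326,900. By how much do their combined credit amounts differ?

Keiko ($346,800): Low-Income Housing Credit: income exceeds $315,000 by $31,800, which is 40 full-or-partial $800 increments; reduction = 40 × $120 = $4,800, leaving $480. Disability Support Credit: $346,800 is at or above $89,400, so the credit is $0. total $480 + $0 = $480
Esperanza ($326,900): Low-Income Housing Credit: income exceeds $315,000 by $11,900, which is 15 full-or-partial $800 increments; reduction = 15 × $120 = $1,800, leaving $3,480. Disability Support Credit: $326,900 is at or above $89,400, so the credit is $0. total $3,480 + $0 = $3,480
Difference: |$480 − $3,480| = $3,000.

$3,000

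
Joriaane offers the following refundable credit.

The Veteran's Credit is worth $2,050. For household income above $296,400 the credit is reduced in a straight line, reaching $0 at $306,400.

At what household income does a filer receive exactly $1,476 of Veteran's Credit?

$1,476 is 1,476/2,050 of the full $2,050, so 574/2,050 of the $10,000 range has been used: income = $296,400 + $10,000 × 574/2,050 = $299,200.

$299,200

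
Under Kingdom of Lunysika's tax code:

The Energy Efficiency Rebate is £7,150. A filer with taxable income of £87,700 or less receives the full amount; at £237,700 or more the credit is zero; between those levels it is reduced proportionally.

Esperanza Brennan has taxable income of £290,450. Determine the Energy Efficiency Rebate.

Energy Efficiency Rebate: £290,450 is at or above £237,700, so the credit is £0.

£0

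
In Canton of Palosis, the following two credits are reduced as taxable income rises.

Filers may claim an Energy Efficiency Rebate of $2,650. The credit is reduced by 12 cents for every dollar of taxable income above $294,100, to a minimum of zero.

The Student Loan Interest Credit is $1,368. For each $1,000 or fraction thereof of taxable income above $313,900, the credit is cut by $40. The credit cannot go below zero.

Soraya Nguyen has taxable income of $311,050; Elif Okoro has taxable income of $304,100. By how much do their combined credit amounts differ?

Soraya ($311,050): Energy Efficiency Rebate: 12% of the $16,950 excess over $294,100 is $2,034; credit = $2,650 − $2,034 = $616. Student Loan Interest Credit: $311,050 is at or below the $313,900 threshold, so the full $1,368 applies. total $616 + $1,368 = $1,984
Elif ($304,100): Energy Efficiency Rebate: 12% of the $10,000 excess over $294,100 is $1,200; credit = $2,650 − $1,200 = $1,450. Student Loan Interest Credit: $304,100 is at or below the $313,900 threshold, so the full $1,368 applies. total $1,450 + $1,368 = $2,818
Difference: |$1,984 − $2,818| = $834.

$834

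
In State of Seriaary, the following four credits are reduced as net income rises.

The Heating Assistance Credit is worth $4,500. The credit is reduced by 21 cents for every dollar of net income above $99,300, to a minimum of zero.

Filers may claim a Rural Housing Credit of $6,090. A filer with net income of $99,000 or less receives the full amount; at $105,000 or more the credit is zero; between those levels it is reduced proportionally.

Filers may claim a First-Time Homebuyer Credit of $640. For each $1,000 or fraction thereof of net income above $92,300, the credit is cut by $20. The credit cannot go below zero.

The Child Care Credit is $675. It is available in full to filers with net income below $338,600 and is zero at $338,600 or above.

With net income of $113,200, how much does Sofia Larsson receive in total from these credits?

$2,476

Heating Assistance Credit: 21% of the $13,900 excess over $99,300 is $2,919; credit = $4,500 − $2,919 = $1,581.
Rural Housing Credit: $113,200 is at or above $105,000, so the credit is $0.
First-Time Homebuyer Credit: income exceeds $92,300 by $20,900, which is 21 full-or-partial $1,000 increments; reduction = 21 × $20 = $420, leaving $220.
Child Care Credit: $113,200 is below the $338,600 cutoff, so the full $675 applies.
Total: $1,581 + $0 + $220 + $675 = $2,476.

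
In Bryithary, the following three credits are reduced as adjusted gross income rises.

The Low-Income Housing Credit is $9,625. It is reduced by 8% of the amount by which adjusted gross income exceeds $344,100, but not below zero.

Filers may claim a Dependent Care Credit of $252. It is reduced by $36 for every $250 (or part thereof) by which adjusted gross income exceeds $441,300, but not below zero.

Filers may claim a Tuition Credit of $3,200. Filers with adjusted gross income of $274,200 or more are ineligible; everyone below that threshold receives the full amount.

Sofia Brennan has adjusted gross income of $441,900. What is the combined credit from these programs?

Low-Income Housing Credit: 8% of the $97,800 excess over $344,100 is $7,824; credit = $9,625 − $7,824 = $1,801.
Dependent Care Credit: income exceeds $441,300 by $600, which is 3 full-or-partial $250 increments; reduction = 3 × $36 = $108, leaving $144.
Tuition Credit: $441,900 meets or exceeds the $274,200 cutoff, so the credit is $0.
Total: $1,801 + $144 + $0 = $1,945.

$1,945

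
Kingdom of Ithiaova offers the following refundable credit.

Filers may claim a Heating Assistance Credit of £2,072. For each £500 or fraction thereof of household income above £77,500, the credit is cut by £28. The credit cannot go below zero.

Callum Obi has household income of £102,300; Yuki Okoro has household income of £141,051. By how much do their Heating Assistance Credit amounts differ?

£672

Callum (£102,300): Heating Assistance Credit: income exceeds £77,500 by £24,800, which is 50 full-or-partial £500 increments; reduction = 50 × £28 = £1,400, leaving £672.
Yuki (£141,051): Heating Assistance Credit: income exceeds £77,500 by £63,551 → 128 increments × £28 = £3,584 ≥ base, so the credit is £0.
Difference: |£672 − £0| = £672.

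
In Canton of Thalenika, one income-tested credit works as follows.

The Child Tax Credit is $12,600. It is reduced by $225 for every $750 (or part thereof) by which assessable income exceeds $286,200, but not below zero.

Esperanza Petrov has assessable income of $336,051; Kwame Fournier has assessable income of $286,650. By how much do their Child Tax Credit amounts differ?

Esperanza ($336,051): Child Tax Credit: income exceeds $286,200 by $49,851 → 67 increments × $225 = $15,075 ≥ base, so the credit is $0.
Kwame ($286,650): Child Tax Credit: income exceeds $286,200 by $450, which is 1 full-or-partial $750 increment; reduction = 1 × $225 = $225, leaving $12,375.
Difference: |$0 − $12,375| = $12,375.

$12,375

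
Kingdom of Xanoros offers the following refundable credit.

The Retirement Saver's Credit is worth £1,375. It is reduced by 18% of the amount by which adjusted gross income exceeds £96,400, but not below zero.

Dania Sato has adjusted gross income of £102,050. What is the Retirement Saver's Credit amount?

£358

Retirement Saver's Credit: 18% of the £5,650 excess over £96,400 is £1,017; credit = £1,375 − £1,017 = £358.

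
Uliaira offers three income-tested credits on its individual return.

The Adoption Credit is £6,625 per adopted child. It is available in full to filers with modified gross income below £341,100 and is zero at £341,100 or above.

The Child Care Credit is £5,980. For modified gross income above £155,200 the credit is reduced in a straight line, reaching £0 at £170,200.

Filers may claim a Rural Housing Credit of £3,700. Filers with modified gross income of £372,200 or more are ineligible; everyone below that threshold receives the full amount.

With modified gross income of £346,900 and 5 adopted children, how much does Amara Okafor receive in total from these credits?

£3,700

Adoption Credit: base = 5 × £6,625 = £33,125. £346,900 meets or exceeds the £341,100 cutoff, so the credit is £0.
Child Care Credit: £346,900 is at or above £170,200, so the credit is £0.
Rural Housing Credit: £346,900 is below the £372,200 cutoff, so the full £3,700 applies.
Total: £0 + £0 + £3,700 = £3,700.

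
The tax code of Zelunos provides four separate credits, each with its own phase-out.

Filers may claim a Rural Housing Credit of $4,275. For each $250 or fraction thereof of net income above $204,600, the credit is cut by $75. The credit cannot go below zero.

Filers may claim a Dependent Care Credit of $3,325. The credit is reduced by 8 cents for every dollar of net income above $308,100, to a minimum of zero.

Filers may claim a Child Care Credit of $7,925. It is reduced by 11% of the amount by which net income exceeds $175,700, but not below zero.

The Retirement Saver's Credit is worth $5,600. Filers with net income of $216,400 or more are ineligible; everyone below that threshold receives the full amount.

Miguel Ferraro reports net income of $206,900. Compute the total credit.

Rural Housing Credit: income exceeds $204,600 by $2,300, which is 10 full-or-partial $250 increments; reduction = 10 × $75 = $750, leaving $3,525.
Dependent Care Credit: $206,900 is at or below the $308,100 threshold, so the full $3,325 applies.
Child Care Credit: 11% of the $31,200 excess over $175,700 is $3,432; credit = $7,925 − $3,432 = $4,493.
Retirement Saver's Credit: $206,900 is below the $216,400 cutoff, so the full $5,600 applies.
Total: $3,525 + $3,325 + $4,493 + $5,600 = $16,943.

$16,943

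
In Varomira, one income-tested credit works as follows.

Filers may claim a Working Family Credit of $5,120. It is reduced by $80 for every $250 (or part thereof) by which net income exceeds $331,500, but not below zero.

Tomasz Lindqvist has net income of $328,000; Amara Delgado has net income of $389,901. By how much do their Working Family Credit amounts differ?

Tomasz ($328,000): Working Family Credit: $328,000 is at or below the $331,500 threshold, so the full $5,120 applies.
Amara ($389,901): Working Family Credit: income exceeds $331,500 by $58,401 → 234 increments × $80 = $18,720 ≥ base, so the credit is $0.
Difference: |$5,120 − $0| = $5,120.

$5,120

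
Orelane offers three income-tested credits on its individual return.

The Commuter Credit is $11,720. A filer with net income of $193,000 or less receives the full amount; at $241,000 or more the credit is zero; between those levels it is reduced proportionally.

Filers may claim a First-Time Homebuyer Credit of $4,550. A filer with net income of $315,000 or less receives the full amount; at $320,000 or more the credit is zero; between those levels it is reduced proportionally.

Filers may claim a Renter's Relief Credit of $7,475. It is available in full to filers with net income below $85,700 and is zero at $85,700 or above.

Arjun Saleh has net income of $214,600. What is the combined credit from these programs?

Commuter Credit: $214,600 is $21,600 into a $48,000 phase-out range, leaving 26,400/48,000 of the credit: $11,720 × 26,400/48,000 = $6,446.
First-Time Homebuyer Credit: $214,600 is at or below the $315,000 threshold, so the full $4,550 applies.
Renter's Relief Credit: $214,600 meets or exceeds the $85,700 cutoff, so the credit is $0.
Total: $6,446 + $4,550 + $0 = $10,996.

$10,996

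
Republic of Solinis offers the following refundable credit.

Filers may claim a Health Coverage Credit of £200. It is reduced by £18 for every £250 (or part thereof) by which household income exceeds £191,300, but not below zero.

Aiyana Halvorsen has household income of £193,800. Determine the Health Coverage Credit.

Health Coverage Credit: income exceeds £191,300 by £2,500, which is 10 full-or-partial £250 increments; reduction = 10 × £18 = £180, leaving £20.

£20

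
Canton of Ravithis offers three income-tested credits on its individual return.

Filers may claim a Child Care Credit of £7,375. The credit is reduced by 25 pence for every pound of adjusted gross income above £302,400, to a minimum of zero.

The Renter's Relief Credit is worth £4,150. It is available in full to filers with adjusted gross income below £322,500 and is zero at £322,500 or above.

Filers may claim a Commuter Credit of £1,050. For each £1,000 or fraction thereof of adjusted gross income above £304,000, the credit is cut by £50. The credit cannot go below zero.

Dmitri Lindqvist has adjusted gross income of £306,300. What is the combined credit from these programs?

Child Care Credit: 25% of the £3,900 excess over £302,400 is £975; credit = £7,375 − £975 = £6,400.
Renter's Relief Credit: £306,300 is below the £322,500 cutoff, so the full £4,150 applies.
Commuter Credit: income exceeds £304,000 by £2,300, which is 3 full-or-partial £1,000 increments; reduction = 3 × £50 = £150, leaving £900.
Total: £6,400 + £4,150 + £900 = £11,450.

£11,450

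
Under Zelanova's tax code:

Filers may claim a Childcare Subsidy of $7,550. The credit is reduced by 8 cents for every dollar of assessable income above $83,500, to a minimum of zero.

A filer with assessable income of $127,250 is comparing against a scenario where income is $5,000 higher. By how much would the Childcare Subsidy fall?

$400

At $127,250 — 8% of the $43,750 excess over $83,500 is $3,500; credit = $7,550 − $3,500 = $4,050.
At $132,250 — 8% of the $48,750 excess over $83,500 is $3,900; credit = $7,550 − $3,900 = $3,650.
Lost: $4,050 − $3,650 = $400.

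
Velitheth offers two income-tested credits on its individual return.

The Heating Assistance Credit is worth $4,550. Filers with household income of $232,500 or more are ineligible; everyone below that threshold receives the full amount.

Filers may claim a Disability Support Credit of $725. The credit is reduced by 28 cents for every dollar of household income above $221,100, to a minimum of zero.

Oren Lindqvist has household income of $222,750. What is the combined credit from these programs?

$4,813

Heating Assistance Credit: $222,750 is below the $232,500 cutoff, so the full $4,550 applies.
Disability Support Credit: 28% of the $1,650 excess over $221,100 is $462; credit = $725 − $462 = $263.
Total: $4,550 + $263 = $4,813.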